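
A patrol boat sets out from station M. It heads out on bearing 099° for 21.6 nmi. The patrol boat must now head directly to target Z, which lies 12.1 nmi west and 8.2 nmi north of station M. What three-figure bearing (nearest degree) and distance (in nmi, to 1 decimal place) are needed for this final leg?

Leg 1 (099°, 21.6 nmi): east 21.6 sin 99° = 21.33, north 21.6 cos 99° = -3.38
Current position: (21.33, -3.38). Target: (-12.1, 8.2). Remaining: Δeast = -33.43, Δnorth = 11.58.
Bearing = atan2(-33.43, 11.58) mod 360° = 289.10°; distance = √((-33.43)² + (11.58)²) = 35.382 nmi.

289°, 35.4 nmi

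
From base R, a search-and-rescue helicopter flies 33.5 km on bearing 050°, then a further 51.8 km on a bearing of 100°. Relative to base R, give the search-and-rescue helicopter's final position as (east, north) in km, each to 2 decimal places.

Leg 1 (050°, 33.5 km): east 33.5 sin 50° = 25.66, north 33.5 cos 50° = 21.53
Leg 2 (100°, 51.8 km): east 51.8 sin 100° = 51.01, north 51.8 cos 100° = -8.99
Summing: 76.68 km east, 12.54 km north → (76.68, 12.54).

(76.68, 12.54)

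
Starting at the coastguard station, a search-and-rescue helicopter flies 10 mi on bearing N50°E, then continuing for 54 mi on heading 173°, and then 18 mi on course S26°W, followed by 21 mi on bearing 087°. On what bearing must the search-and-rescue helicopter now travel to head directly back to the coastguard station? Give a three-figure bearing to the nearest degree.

Leg 1 (N50°E, 10 mi): east 10 sin 50° = 7.66, north 10 cos 50° = 6.43
Leg 2 (173°, 54 mi): east 54 sin 173° = 6.58, north 54 cos 173° = -53.60
Leg 3 (S26°W, 18 mi): east 18 sin 206° = -7.89, north 18 cos 206° = -16.18
Leg 4 (087°, 21 mi): east 21 sin 87° = 20.97, north 21 cos 87° = 1.10
Net displacement: 27.32 east, -62.25 north. Direction back to start is (-27.32, 62.25): bearing = atan2(-27.32, 62.25) mod 360° = 336.30° ≈ 336°.

336°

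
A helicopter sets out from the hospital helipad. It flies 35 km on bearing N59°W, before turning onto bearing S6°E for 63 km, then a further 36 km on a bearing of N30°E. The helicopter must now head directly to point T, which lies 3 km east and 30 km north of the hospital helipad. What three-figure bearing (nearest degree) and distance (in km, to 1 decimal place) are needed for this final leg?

Leg 1 (N59°W, 35 km): east 35 sin 301° = -30.00, north 35 cos 301° = 18.03
Leg 2 (S6°E, 63 km): east 63 sin 174° = 6.59, north 63 cos 174° = -62.65
Leg 3 (N30°E, 36 km): east 36 sin 30° = 18.00, north 36 cos 30° = 31.18
Current position: (-5.42, -13.45). Target: (3, 30). Remaining: Δeast = 8.42, Δnorth = 43.45.
Bearing = atan2(8.42, 43.45) mod 360° = 10.96°; distance = √((8.42)² + (43.45)²) = 44.259 km.

011°, 44.3 km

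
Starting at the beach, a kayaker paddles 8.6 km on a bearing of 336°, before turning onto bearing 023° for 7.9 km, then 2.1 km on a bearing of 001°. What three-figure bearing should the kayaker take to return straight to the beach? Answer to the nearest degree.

Leg 1 (336°, 8.6 km): east 8.6 sin 336° = -3.50, north 8.6 cos 336° = 7.86
Leg 2 (023°, 7.9 km): east 7.9 sin 23° = 3.09, north 7.9 cos 23° = 7.27
Leg 3 (001°, 2.1 km): east 2.1 sin 1° = 0.04, north 2.1 cos 1° = 2.10
Net displacement: -0.37 east, 17.23 north. Direction back to start is (0.37, -17.23): bearing = atan2(0.37, -17.23) mod 360° = 178.75° ≈ 179°.

179°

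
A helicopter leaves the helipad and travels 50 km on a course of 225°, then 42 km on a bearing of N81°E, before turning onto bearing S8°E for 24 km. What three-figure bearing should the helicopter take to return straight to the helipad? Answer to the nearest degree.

Leg 1 (225°, 50 km): east 50 sin 225° = -35.36, north 50 cos 225° = -35.36
Leg 2 (N81°E, 42 km): east 42 sin 81° = 41.48, north 42 cos 81° = 6.57
Leg 3 (S8°E, 24 km): east 24 sin 172° = 3.34, north 24 cos 172° = -23.77
Net displacement: 9.47 east, -52.55 north. Direction back to start is (-9.47, 52.55): bearing = atan2(-9.47, 52.55) mod 360° = 349.79° ≈ 350°.

350°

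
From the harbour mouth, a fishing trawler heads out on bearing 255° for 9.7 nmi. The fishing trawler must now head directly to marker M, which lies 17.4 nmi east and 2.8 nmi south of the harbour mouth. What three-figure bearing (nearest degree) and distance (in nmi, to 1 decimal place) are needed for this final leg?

Leg 1 (255°, 9.7 nmi): east 9.7 sin 255° = -9.37, north 9.7 cos 255° = -2.51
Current position: (-9.37, -2.51). Target: (17.4, -2.8). Remaining: Δeast = 26.77, Δnorth = -0.29.
Bearing = atan2(26.77, -0.29) mod 360° = 90.62°; distance = √((26.77)² + (-0.29)²) = 26.771 nmi.

091°, 26.8 nmi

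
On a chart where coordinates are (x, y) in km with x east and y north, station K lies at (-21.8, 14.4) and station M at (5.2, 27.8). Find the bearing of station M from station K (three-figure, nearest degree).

064°

Δeast = 5.2 − -21.8 = 27.00; Δnorth = 27.8 − 14.4 = 13.40.
Bearing = atan2(Δeast, Δnorth) mod 360° = 63.60° ≈ 064°.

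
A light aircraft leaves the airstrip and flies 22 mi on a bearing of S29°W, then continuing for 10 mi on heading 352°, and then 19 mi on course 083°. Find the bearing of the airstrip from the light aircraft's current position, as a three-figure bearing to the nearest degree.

Leg 1 (S29°W, 22 mi): east 22 sin 209° = -10.67, north 22 cos 209° = -19.24
Leg 2 (352°, 10 mi): east 10 sin 352° = -1.39, north 10 cos 352° = 9.90
Leg 3 (083°, 19 mi): east 19 sin 83° = 18.86, north 19 cos 83° = 2.32
Net displacement: 6.80 east, -7.02 north. Direction back to start is (-6.80, 7.02): bearing = atan2(-6.80, 7.02) mod 360° = 315.92° ≈ 316°.

316°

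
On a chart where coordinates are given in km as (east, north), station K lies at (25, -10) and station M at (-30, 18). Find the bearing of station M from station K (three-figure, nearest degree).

Δeast = -30 − 25 = -55.00; Δnorth = 18 − -10 = 28.00.
Bearing = atan2(Δeast, Δnorth) mod 360° = 296.98° ≈ 297°.

297°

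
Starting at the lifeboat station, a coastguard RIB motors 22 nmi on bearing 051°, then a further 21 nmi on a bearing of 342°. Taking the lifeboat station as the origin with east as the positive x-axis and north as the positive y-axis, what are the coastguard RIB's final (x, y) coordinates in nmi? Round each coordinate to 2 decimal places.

(10.61, 33.82)

Leg 1 (051°, 22 nmi): east 22 sin 51° = 17.10, north 22 cos 51° = 13.85
Leg 2 (342°, 21 nmi): east 21 sin 342° = -6.49, north 21 cos 342° = 19.97
Summing: 10.61 nmi east, 33.82 nmi north → (10.61, 33.82).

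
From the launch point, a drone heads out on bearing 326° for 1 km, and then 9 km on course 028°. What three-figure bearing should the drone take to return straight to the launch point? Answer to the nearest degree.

203°

Leg 1 (326°, 1 km): east 1 sin 326° = -0.56, north 1 cos 326° = 0.83
Leg 2 (028°, 9 km): east 9 sin 28° = 4.23, north 9 cos 28° = 7.95
Net displacement: 3.67 east, 8.78 north. Direction back to start is (-3.67, -8.78): bearing = atan2(-3.67, -8.78) mod 360° = 202.67° ≈ 203°.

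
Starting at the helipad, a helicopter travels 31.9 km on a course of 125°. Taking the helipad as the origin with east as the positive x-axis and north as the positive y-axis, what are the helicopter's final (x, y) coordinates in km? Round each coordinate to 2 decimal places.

(26.13, -18.30)

Leg 1 (125°, 31.9 km): east 31.9 sin 125° = 26.13, north 31.9 cos 125° = -18.30
Summing: 26.13 km east, -18.30 km north → (26.13, -18.30).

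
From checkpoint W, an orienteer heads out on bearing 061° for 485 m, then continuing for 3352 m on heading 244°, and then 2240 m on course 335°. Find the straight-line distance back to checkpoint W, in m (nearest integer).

3624 m

Leg 1 (061°, 485 m): east 485 sin 61° = 424.19, north 485 cos 61° = 235.13
Leg 2 (244°, 3352 m): east 3352 sin 244° = -3012.76, north 3352 cos 244° = -1469.42
Leg 3 (335°, 2240 m): east 2240 sin 335° = -946.66, north 2240 cos 335° = 2030.13
Net: -3535.23 east, 795.84 north. Distance = √((-3535.23)² + (795.84)²) = 3623.704 m.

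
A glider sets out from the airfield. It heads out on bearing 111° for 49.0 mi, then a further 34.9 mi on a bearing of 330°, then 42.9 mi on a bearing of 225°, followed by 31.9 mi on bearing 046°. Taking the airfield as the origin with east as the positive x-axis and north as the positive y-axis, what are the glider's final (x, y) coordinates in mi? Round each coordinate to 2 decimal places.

Leg 1 (111°, 49.0 mi): east 49.0 sin 111° = 45.75, north 49.0 cos 111° = -17.56
Leg 2 (330°, 34.9 mi): east 34.9 sin 330° = -17.45, north 34.9 cos 330° = 30.22
Leg 3 (225°, 42.9 mi): east 42.9 sin 225° = -30.33, north 42.9 cos 225° = -30.33
Leg 4 (046°, 31.9 mi): east 31.9 sin 46° = 22.95, north 31.9 cos 46° = 22.16
Summing: 20.91 mi east, 4.49 mi north → (20.91, 4.49).

(20.91, 4.49)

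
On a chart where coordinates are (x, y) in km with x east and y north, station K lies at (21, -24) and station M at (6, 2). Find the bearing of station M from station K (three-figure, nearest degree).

Δeast = 6 − 21 = -15.00; Δnorth = 2 − -24 = 26.00.
Bearing = atan2(Δeast, Δnorth) mod 360° = 330.02° ≈ 330°.

330°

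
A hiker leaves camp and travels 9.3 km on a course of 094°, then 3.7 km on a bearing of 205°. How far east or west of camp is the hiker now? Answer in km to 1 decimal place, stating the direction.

Leg 1 (094°, 9.3 km): east 9.3 sin 94° = 9.28, north 9.3 cos 94° = -0.65
Leg 2 (205°, 3.7 km): east 3.7 sin 205° = -1.56, north 3.7 cos 205° = -3.35
Net east component: 7.71 km.

7.7 km east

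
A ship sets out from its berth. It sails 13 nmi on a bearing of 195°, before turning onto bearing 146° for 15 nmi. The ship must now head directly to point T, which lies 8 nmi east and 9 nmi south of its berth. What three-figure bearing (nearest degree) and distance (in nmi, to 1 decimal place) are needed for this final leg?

Leg 1 (195°, 13 nmi): east 13 sin 195° = -3.36, north 13 cos 195° = -12.56
Leg 2 (146°, 15 nmi): east 15 sin 146° = 8.39, north 15 cos 146° = -12.44
Current position: (5.02, -24.99). Target: (8, -9). Remaining: Δeast = 2.98, Δnorth = 15.99.
Bearing = atan2(2.98, 15.99) mod 360° = 10.54°; distance = √((2.98)² + (15.99)²) = 16.267 nmi.

011°, 16.3 nmi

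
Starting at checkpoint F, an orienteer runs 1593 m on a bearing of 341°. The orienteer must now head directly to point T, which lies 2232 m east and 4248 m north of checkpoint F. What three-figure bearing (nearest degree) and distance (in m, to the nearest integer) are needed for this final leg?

Leg 1 (341°, 1593 m): east 1593 sin 341° = -518.63, north 1593 cos 341° = 1506.21
Current position: (-518.63, 1506.21). Target: (2232, 4248). Remaining: Δeast = 2750.63, Δnorth = 2741.79.
Bearing = atan2(2750.63, 2741.79) mod 360° = 45.09°; distance = √((2750.63)² + (2741.79)²) = 3883.732 m.

045°, 3884 m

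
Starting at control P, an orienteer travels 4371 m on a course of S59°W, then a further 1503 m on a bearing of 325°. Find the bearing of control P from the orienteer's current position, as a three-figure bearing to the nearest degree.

Leg 1 (S59°W, 4371 m): east 4371 sin 239° = -3746.68, north 4371 cos 239° = -2251.23
Leg 2 (325°, 1503 m): east 1503 sin 325° = -862.09, north 1503 cos 325° = 1231.19
Net displacement: -4608.76 east, -1020.05 north. Direction back to start is (4608.76, 1020.05): bearing = atan2(4608.76, 1020.05) mod 360° = 77.52° ≈ 078°.

078°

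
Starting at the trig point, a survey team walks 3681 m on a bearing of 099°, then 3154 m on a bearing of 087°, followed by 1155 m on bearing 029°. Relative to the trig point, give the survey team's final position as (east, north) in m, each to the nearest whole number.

Leg 1 (099°, 3681 m): east 3681 sin 99° = 3635.68, north 3681 cos 99° = -575.84
Leg 2 (087°, 3154 m): east 3154 sin 87° = 3149.68, north 3154 cos 87° = 165.07
Leg 3 (029°, 1155 m): east 1155 sin 29° = 559.96, north 1155 cos 29° = 1010.19
Summing: 7345.31 m east, 599.42 m north → (7345, 599).

(7345, 599)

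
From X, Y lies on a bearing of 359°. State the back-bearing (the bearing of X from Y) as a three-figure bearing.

179°

Back-bearing = 359° − 180° = 179°.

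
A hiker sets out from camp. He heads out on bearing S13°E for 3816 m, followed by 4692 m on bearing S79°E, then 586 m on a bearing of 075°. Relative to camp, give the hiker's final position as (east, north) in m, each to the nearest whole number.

Leg 1 (S13°E, 3816 m): east 3816 sin 167° = 858.41, north 3816 cos 167° = -3718.20
Leg 2 (S79°E, 4692 m): east 4692 sin 101° = 4605.79, north 4692 cos 101° = -895.28
Leg 3 (075°, 586 m): east 586 sin 75° = 566.03, north 586 cos 75° = 151.67
Summing: 6030.24 m east, -4461.80 m north → (6030, -4462).

(6030, -4462)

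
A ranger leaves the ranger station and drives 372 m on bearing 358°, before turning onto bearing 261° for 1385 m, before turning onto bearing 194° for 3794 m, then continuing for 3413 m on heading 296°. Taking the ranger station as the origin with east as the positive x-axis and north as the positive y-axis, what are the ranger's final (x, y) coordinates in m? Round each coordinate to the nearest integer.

Leg 1 (358°, 372 m): east 372 sin 358° = -12.98, north 372 cos 358° = 371.77
Leg 2 (261°, 1385 m): east 1385 sin 261° = -1367.95, north 1385 cos 261° = -216.66
Leg 3 (194°, 3794 m): east 3794 sin 194° = -917.85, north 3794 cos 194° = -3681.30
Leg 4 (296°, 3413 m): east 3413 sin 296° = -3067.58, north 3413 cos 296° = 1496.16
Summing: -5366.37 m east, -2030.03 m north → (-5366, -2030).

(-5366, -2030)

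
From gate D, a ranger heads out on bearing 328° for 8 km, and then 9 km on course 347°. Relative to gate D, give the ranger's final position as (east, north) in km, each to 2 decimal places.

(-6.26, 15.55)

Leg 1 (328°, 8 km): east 8 sin 328° = -4.24, north 8 cos 328° = 6.78
Leg 2 (347°, 9 km): east 9 sin 347° = -2.02, north 9 cos 347° = 8.77
Summing: -6.26 km east, 15.55 km north → (-6.26, 15.55).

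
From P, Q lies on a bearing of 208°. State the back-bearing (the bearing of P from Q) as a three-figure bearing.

028°

Back-bearing = 208° − 180° = 028°.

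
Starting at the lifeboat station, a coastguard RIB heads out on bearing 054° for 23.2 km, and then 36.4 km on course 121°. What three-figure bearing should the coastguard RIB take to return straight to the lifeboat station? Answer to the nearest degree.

Leg 1 (054°, 23.2 km): east 23.2 sin 54° = 18.77, north 23.2 cos 54° = 13.64
Leg 2 (121°, 36.4 km): east 36.4 sin 121° = 31.20, north 36.4 cos 121° = -18.75
Net displacement: 49.97 east, -5.11 north. Direction back to start is (-49.97, 5.11): bearing = atan2(-49.97, 5.11) mod 360° = 275.84° ≈ 276°.

276°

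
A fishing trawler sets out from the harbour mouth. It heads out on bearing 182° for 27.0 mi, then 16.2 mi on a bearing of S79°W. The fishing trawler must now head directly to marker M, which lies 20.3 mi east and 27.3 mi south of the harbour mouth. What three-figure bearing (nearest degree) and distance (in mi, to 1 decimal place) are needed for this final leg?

086°, 37.2 mi

Leg 1 (182°, 27.0 mi): east 27.0 sin 182° = -0.94, north 27.0 cos 182° = -26.98
Leg 2 (S79°W, 16.2 mi): east 16.2 sin 259° = -15.90, north 16.2 cos 259° = -3.09
Current position: (-16.84, -30.07). Target: (20.3, -27.3). Remaining: Δeast = 37.14, Δnorth = 2.77.
Bearing = atan2(37.14, 2.77) mod 360° = 85.73°; distance = √((37.14)² + (2.77)²) = 37.248 mi.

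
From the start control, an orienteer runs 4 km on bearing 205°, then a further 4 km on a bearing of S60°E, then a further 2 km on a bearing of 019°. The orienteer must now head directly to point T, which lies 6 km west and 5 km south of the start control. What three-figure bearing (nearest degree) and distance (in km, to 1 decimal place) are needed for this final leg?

261°, 8.5 km

Leg 1 (205°, 4 km): east 4 sin 205° = -1.69, north 4 cos 205° = -3.63
Leg 2 (S60°E, 4 km): east 4 sin 120° = 3.46, north 4 cos 120° = -2.00
Leg 3 (019°, 2 km): east 2 sin 19° = 0.65, north 2 cos 19° = 1.89
Current position: (2.42, -3.73). Target: (-6, -5). Remaining: Δeast = -8.42, Δnorth = -1.27.
Bearing = atan2(-8.42, -1.27) mod 360° = 261.46°; distance = √((-8.42)² + (-1.27)²) = 8.519 km.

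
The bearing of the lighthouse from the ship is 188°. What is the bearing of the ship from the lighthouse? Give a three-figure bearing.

Back-bearing = 188° − 180° = 008°.

008°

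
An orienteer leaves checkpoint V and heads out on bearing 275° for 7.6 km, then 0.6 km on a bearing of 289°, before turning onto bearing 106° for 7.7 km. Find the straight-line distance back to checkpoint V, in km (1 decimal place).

1.5 km

Leg 1 (275°, 7.6 km): east 7.6 sin 275° = -7.57, north 7.6 cos 275° = 0.66
Leg 2 (289°, 0.6 km): east 0.6 sin 289° = -0.57, north 0.6 cos 289° = 0.20
Leg 3 (106°, 7.7 km): east 7.7 sin 106° = 7.40, north 7.7 cos 106° = -2.12
Net: -0.74 east, -1.26 north. Distance = √((-0.74)² + (-1.26)²) = 1.464 km.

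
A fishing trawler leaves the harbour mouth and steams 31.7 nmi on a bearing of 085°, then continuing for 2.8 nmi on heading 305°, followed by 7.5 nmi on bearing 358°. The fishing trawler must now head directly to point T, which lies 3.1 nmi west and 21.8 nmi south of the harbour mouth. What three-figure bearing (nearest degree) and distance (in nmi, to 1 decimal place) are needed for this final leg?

224°, 46.5 nmi

Leg 1 (085°, 31.7 nmi): east 31.7 sin 85° = 31.58, north 31.7 cos 85° = 2.76
Leg 2 (305°, 2.8 nmi): east 2.8 sin 305° = -2.29, north 2.8 cos 305° = 1.61
Leg 3 (358°, 7.5 nmi): east 7.5 sin 358° = -0.26, north 7.5 cos 358° = 7.50
Current position: (29.02, 11.86). Target: (-3.1, -21.8). Remaining: Δeast = -32.12, Δnorth = -33.66.
Bearing = atan2(-32.12, -33.66) mod 360° = 223.66°; distance = √((-32.12)² + (-33.66)²) = 46.532 nmi.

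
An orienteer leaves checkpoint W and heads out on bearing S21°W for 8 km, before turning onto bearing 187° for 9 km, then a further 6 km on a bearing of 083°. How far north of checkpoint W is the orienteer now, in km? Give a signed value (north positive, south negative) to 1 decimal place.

Leg 1 (S21°W, 8 km): east 8 sin 201° = -2.87, north 8 cos 201° = -7.47
Leg 2 (187°, 9 km): east 9 sin 187° = -1.10, north 9 cos 187° = -8.93
Leg 3 (083°, 6 km): east 6 sin 83° = 5.96, north 6 cos 83° = 0.73
Net north component: -15.67 km.

-15.7 km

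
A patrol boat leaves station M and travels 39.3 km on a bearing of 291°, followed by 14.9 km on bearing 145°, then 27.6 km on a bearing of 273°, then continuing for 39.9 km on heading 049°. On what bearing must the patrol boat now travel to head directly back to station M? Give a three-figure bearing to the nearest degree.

Leg 1 (291°, 39.3 km): east 39.3 sin 291° = -36.69, north 39.3 cos 291° = 14.08
Leg 2 (145°, 14.9 km): east 14.9 sin 145° = 8.55, north 14.9 cos 145° = -12.21
Leg 3 (273°, 27.6 km): east 27.6 sin 273° = -27.56, north 27.6 cos 273° = 1.44
Leg 4 (049°, 39.9 km): east 39.9 sin 49° = 30.11, north 39.9 cos 49° = 26.18
Net displacement: -25.59 east, 29.50 north. Direction back to start is (25.59, -29.50): bearing = atan2(25.59, -29.50) mod 360° = 139.06° ≈ 139°.

139°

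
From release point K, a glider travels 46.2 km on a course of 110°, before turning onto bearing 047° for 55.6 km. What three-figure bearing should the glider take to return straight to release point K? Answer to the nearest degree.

Leg 1 (110°, 46.2 km): east 46.2 sin 110° = 43.41, north 46.2 cos 110° = -15.80
Leg 2 (047°, 55.6 km): east 55.6 sin 47° = 40.66, north 55.6 cos 47° = 37.92
Net displacement: 84.08 east, 22.12 north. Direction back to start is (-84.08, -22.12): bearing = atan2(-84.08, -22.12) mod 360° = 255.26° ≈ 255°.

255°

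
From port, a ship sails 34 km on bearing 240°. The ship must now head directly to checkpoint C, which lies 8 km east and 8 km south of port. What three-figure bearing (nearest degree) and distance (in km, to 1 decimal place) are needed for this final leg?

076°, 38.5 km

Leg 1 (240°, 34 km): east 34 sin 240° = -29.44, north 34 cos 240° = -17.00
Current position: (-29.44, -17.00). Target: (8, -8). Remaining: Δeast = 37.44, Δnorth = 9.00.
Bearing = atan2(37.44, 9.00) mod 360° = 76.49°; distance = √((37.44)² + (9.00)²) = 38.511 km.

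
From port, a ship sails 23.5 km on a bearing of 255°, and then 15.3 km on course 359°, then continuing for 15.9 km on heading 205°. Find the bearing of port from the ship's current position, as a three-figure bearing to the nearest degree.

Leg 1 (255°, 23.5 km): east 23.5 sin 255° = -22.70, north 23.5 cos 255° = -6.08
Leg 2 (359°, 15.3 km): east 15.3 sin 359° = -0.27, north 15.3 cos 359° = 15.30
Leg 3 (205°, 15.9 km): east 15.9 sin 205° = -6.72, north 15.9 cos 205° = -14.41
Net displacement: -29.69 east, -5.19 north. Direction back to start is (29.69, 5.19): bearing = atan2(29.69, 5.19) mod 360° = 80.07° ≈ 080°.

080°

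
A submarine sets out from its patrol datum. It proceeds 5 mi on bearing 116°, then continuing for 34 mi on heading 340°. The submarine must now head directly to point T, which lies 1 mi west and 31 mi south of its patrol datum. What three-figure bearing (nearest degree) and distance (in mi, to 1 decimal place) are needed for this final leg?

174°, 61.1 mi

Leg 1 (116°, 5 mi): east 5 sin 116° = 4.49, north 5 cos 116° = -2.19
Leg 2 (340°, 34 mi): east 34 sin 340° = -11.63, north 34 cos 340° = 31.95
Current position: (-7.13, 29.76). Target: (-1, -31). Remaining: Δeast = 6.13, Δnorth = -60.76.
Bearing = atan2(6.13, -60.76) mod 360° = 174.23°; distance = √((6.13)² + (-60.76)²) = 61.067 mi.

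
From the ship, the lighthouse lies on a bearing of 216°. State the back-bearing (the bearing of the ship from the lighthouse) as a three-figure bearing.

036°

Back-bearing = 216° − 180° = 036°.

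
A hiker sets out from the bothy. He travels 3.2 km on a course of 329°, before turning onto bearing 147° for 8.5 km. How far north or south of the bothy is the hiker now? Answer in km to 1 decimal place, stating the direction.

4.4 km south

Leg 1 (329°, 3.2 km): east 3.2 sin 329° = -1.65, north 3.2 cos 329° = 2.74
Leg 2 (147°, 8.5 km): east 8.5 sin 147° = 4.63, north 8.5 cos 147° = -7.13
Net north component: -4.39 km.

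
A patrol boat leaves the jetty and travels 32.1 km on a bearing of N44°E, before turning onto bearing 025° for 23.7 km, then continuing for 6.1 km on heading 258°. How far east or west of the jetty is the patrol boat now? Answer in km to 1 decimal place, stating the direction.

Leg 1 (N44°E, 32.1 km): east 32.1 sin 44° = 22.30, north 32.1 cos 44° = 23.09
Leg 2 (025°, 23.7 km): east 23.7 sin 25° = 10.02, north 23.7 cos 25° = 21.48
Leg 3 (258°, 6.1 km): east 6.1 sin 258° = -5.97, north 6.1 cos 258° = -1.27
Net east component: 26.35 km.

26.3 km east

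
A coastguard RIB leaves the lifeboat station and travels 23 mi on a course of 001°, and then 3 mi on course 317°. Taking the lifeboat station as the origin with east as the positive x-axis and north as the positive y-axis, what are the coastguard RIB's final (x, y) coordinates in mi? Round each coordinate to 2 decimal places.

Leg 1 (001°, 23 mi): east 23 sin 1° = 0.40, north 23 cos 1° = 23.00
Leg 2 (317°, 3 mi): east 3 sin 317° = -2.05, north 3 cos 317° = 2.19
Summing: -1.64 mi east, 25.19 mi north → (-1.64, 25.19).

(-1.64, 25.19)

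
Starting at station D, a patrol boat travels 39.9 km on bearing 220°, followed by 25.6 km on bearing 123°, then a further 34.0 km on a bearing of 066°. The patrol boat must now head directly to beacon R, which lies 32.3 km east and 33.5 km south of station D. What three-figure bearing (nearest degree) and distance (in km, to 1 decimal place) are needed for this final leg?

118°, 6.1 km

Leg 1 (220°, 39.9 km): east 39.9 sin 220° = -25.65, north 39.9 cos 220° = -30.57
Leg 2 (123°, 25.6 km): east 25.6 sin 123° = 21.47, north 25.6 cos 123° = -13.94
Leg 3 (066°, 34.0 km): east 34.0 sin 66° = 31.06, north 34.0 cos 66° = 13.83
Current position: (26.88, -30.68). Target: (32.3, -33.5). Remaining: Δeast = 5.42, Δnorth = -2.82.
Bearing = atan2(5.42, -2.82) mod 360° = 117.51°; distance = √((5.42)² + (-2.82)²) = 6.107 km.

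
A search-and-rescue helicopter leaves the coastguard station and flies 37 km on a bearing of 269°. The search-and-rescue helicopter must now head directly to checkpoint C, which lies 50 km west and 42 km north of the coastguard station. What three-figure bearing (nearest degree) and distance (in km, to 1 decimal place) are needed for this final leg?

343°, 44.6 km

Leg 1 (269°, 37 km): east 37 sin 269° = -36.99, north 37 cos 269° = -0.65
Current position: (-36.99, -0.65). Target: (-50, 42). Remaining: Δeast = -13.01, Δnorth = 42.65.
Bearing = atan2(-13.01, 42.65) mod 360° = 343.04°; distance = √((-13.01)² + (42.65)²) = 44.585 km.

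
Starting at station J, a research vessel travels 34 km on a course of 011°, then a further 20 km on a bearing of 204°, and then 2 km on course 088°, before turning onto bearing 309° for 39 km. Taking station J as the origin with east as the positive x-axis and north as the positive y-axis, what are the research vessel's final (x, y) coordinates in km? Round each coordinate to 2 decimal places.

(-29.96, 39.72)

Leg 1 (011°, 34 km): east 34 sin 11° = 6.49, north 34 cos 11° = 33.38
Leg 2 (204°, 20 km): east 20 sin 204° = -8.13, north 20 cos 204° = -18.27
Leg 3 (088°, 2 km): east 2 sin 88° = 2.00, north 2 cos 88° = 0.07
Leg 4 (309°, 39 km): east 39 sin 309° = -30.31, north 39 cos 309° = 24.54
Summing: -29.96 km east, 39.72 km north → (-29.96, 39.72).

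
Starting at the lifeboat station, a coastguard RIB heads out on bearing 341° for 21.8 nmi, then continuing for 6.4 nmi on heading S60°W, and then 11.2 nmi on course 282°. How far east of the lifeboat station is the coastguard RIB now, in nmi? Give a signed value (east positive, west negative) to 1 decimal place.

Leg 1 (341°, 21.8 nmi): east 21.8 sin 341° = -7.10, north 21.8 cos 341° = 20.61
Leg 2 (S60°W, 6.4 nmi): east 6.4 sin 240° = -5.54, north 6.4 cos 240° = -3.20
Leg 3 (282°, 11.2 nmi): east 11.2 sin 282° = -10.96, north 11.2 cos 282° = 2.33
Net east component: -23.60 nmi.

-23.6 nmi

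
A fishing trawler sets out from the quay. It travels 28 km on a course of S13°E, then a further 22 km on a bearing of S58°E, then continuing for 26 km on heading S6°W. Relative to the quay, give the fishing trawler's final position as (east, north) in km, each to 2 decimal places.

(22.24, -64.80)

Leg 1 (S13°E, 28 km): east 28 sin 167° = 6.30, north 28 cos 167° = -27.28
Leg 2 (S58°E, 22 km): east 22 sin 122° = 18.66, north 22 cos 122° = -11.66
Leg 3 (S6°W, 26 km): east 26 sin 186° = -2.72, north 26 cos 186° = -25.86
Summing: 22.24 km east, -64.80 km north → (22.24, -64.80).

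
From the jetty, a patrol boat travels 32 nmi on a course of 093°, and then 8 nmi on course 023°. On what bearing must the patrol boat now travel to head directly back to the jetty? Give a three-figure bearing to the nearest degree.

Leg 1 (093°, 32 nmi): east 32 sin 93° = 31.96, north 32 cos 93° = -1.67
Leg 2 (023°, 8 nmi): east 8 sin 23° = 3.13, north 8 cos 23° = 7.36
Net displacement: 35.08 east, 5.69 north. Direction back to start is (-35.08, -5.69): bearing = atan2(-35.08, -5.69) mod 360° = 260.79° ≈ 261°.

261°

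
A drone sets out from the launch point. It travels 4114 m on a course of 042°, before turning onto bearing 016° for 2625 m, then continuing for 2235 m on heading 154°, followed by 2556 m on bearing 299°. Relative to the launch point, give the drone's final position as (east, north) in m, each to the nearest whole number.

Leg 1 (042°, 4114 m): east 4114 sin 42° = 2752.80, north 4114 cos 42° = 3057.30
Leg 2 (016°, 2625 m): east 2625 sin 16° = 723.55, north 2625 cos 16° = 2523.31
Leg 3 (154°, 2235 m): east 2235 sin 154° = 979.76, north 2235 cos 154° = -2008.80
Leg 4 (299°, 2556 m): east 2556 sin 299° = -2235.53, north 2556 cos 299° = 1239.17
Summing: 2220.58 m east, 4810.98 m north → (2221, 4811).

(2221, 4811)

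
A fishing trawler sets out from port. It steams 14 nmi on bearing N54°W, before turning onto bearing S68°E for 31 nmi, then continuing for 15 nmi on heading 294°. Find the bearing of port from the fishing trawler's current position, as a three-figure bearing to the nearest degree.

234°

Leg 1 (N54°W, 14 nmi): east 14 sin 306° = -11.33, north 14 cos 306° = 8.23
Leg 2 (S68°E, 31 nmi): east 31 sin 112° = 28.74, north 31 cos 112° = -11.61
Leg 3 (294°, 15 nmi): east 15 sin 294° = -13.70, north 15 cos 294° = 6.10
Net displacement: 3.71 east, 2.72 north. Direction back to start is (-3.71, -2.72): bearing = atan2(-3.71, -2.72) mod 360° = 233.80° ≈ 234°.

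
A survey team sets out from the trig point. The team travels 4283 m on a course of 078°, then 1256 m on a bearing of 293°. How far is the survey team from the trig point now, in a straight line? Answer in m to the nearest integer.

3333 m

Leg 1 (078°, 4283 m): east 4283 sin 78° = 4189.41, north 4283 cos 78° = 890.49
Leg 2 (293°, 1256 m): east 1256 sin 293° = -1156.15, north 1256 cos 293° = 490.76
Net: 3033.25 east, 1381.24 north. Distance = √((3033.25)² + (1381.24)²) = 3332.935 m.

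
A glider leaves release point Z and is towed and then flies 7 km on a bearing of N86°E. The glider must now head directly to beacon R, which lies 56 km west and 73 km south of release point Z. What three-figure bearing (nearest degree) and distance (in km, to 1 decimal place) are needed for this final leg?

Leg 1 (N86°E, 7 km): east 7 sin 86° = 6.98, north 7 cos 86° = 0.49
Current position: (6.98, 0.49). Target: (-56, -73). Remaining: Δeast = -62.98, Δnorth = -73.49.
Bearing = atan2(-62.98, -73.49) mod 360° = 220.60°; distance = √((-62.98)² + (-73.49)²) = 96.785 km.

221°, 96.8 km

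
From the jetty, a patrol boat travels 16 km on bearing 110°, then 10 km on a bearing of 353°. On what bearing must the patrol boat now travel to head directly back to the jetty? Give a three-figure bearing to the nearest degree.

Leg 1 (110°, 16 km): east 16 sin 110° = 15.04, north 16 cos 110° = -5.47
Leg 2 (353°, 10 km): east 10 sin 353° = -1.22, north 10 cos 353° = 9.93
Net displacement: 13.82 east, 4.45 north. Direction back to start is (-13.82, -4.45): bearing = atan2(-13.82, -4.45) mod 360° = 252.14° ≈ 252°.

252°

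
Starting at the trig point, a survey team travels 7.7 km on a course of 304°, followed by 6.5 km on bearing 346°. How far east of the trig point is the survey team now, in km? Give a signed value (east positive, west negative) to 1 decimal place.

Leg 1 (304°, 7.7 km): east 7.7 sin 304° = -6.38, north 7.7 cos 304° = 4.31
Leg 2 (346°, 6.5 km): east 6.5 sin 346° = -1.57, north 6.5 cos 346° = 6.31
Net east component: -7.96 km.

-8.0 km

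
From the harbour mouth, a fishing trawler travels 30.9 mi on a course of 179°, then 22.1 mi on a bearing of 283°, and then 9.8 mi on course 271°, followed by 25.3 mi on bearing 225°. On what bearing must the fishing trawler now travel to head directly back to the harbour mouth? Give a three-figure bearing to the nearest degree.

048°

Leg 1 (179°, 30.9 mi): east 30.9 sin 179° = 0.54, north 30.9 cos 179° = -30.90
Leg 2 (283°, 22.1 mi): east 22.1 sin 283° = -21.53, north 22.1 cos 283° = 4.97
Leg 3 (271°, 9.8 mi): east 9.8 sin 271° = -9.80, north 9.8 cos 271° = 0.17
Leg 4 (225°, 25.3 mi): east 25.3 sin 225° = -17.89, north 25.3 cos 225° = -17.89
Net displacement: -48.68 east, -43.64 north. Direction back to start is (48.68, 43.64): bearing = atan2(48.68, 43.64) mod 360° = 48.12° ≈ 048°.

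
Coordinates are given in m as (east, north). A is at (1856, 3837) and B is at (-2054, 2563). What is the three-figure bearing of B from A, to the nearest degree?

252°

Δeast = -2054 − 1856 = -3910.00; Δnorth = 2563 − 3837 = -1274.00.
Bearing = atan2(Δeast, Δnorth) mod 360° = 251.95° ≈ 252°.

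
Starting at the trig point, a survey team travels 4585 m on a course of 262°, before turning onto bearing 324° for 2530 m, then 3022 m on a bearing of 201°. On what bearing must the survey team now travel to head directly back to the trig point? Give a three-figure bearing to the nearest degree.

079°

Leg 1 (262°, 4585 m): east 4585 sin 262° = -4540.38, north 4585 cos 262° = -638.11
Leg 2 (324°, 2530 m): east 2530 sin 324° = -1487.10, north 2530 cos 324° = 2046.81
Leg 3 (201°, 3022 m): east 3022 sin 201° = -1082.99, north 3022 cos 201° = -2821.28
Net displacement: -7110.46 east, -1412.58 north. Direction back to start is (7110.46, 1412.58): bearing = atan2(7110.46, 1412.58) mod 360° = 78.76° ≈ 079°.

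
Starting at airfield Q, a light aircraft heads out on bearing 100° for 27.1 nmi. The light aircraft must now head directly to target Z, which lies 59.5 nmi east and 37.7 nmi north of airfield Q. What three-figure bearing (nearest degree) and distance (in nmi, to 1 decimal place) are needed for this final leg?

Leg 1 (100°, 27.1 nmi): east 27.1 sin 100° = 26.69, north 27.1 cos 100° = -4.71
Current position: (26.69, -4.71). Target: (59.5, 37.7). Remaining: Δeast = 32.81, Δnorth = 42.41.
Bearing = atan2(32.81, 42.41) mod 360° = 37.73°; distance = √((32.81)² + (42.41)²) = 53.618 nmi.

038°, 53.6 nmi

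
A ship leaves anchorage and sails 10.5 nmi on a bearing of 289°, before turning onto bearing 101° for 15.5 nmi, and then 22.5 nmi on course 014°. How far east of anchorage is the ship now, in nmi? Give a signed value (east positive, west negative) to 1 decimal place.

Leg 1 (289°, 10.5 nmi): east 10.5 sin 289° = -9.93, north 10.5 cos 289° = 3.42
Leg 2 (101°, 15.5 nmi): east 15.5 sin 101° = 15.22, north 15.5 cos 101° = -2.96
Leg 3 (014°, 22.5 nmi): east 22.5 sin 14° = 5.44, north 22.5 cos 14° = 21.83
Net east component: 10.73 nmi.

10.7 nmi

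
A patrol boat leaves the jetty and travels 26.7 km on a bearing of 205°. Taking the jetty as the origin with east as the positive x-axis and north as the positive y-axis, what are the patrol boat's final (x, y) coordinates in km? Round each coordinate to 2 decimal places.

(-11.28, -24.20)

Leg 1 (205°, 26.7 km): east 26.7 sin 205° = -11.28, north 26.7 cos 205° = -24.20
Summing: -11.28 km east, -24.20 km north → (-11.28, -24.20).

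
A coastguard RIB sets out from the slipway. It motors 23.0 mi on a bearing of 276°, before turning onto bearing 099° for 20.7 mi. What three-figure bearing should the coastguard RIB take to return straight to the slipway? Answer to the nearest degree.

Leg 1 (276°, 23.0 mi): east 23.0 sin 276° = -22.87, north 23.0 cos 276° = 2.40
Leg 2 (099°, 20.7 mi): east 20.7 sin 99° = 20.45, north 20.7 cos 99° = -3.24
Net displacement: -2.43 east, -0.83 north. Direction back to start is (2.43, 0.83): bearing = atan2(2.43, 0.83) mod 360° = 71.05° ≈ 071°.

071°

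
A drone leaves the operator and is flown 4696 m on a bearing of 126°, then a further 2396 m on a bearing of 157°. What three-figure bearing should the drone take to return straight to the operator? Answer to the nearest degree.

316°

Leg 1 (126°, 4696 m): east 4696 sin 126° = 3799.14, north 4696 cos 126° = -2760.24
Leg 2 (157°, 2396 m): east 2396 sin 157° = 936.19, north 2396 cos 157° = -2205.53
Net displacement: 4735.34 east, -4965.77 north. Direction back to start is (-4735.34, 4965.77): bearing = atan2(-4735.34, 4965.77) mod 360° = 316.36° ≈ 316°.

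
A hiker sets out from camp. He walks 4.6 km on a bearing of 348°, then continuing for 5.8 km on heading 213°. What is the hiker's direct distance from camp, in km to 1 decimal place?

4.1 km

Leg 1 (348°, 4.6 km): east 4.6 sin 348° = -0.96, north 4.6 cos 348° = 4.50
Leg 2 (213°, 5.8 km): east 5.8 sin 213° = -3.16, north 5.8 cos 213° = -4.86
Net: -4.12 east, -0.36 north. Distance = √((-4.12)² + (-0.36)²) = 4.131 km.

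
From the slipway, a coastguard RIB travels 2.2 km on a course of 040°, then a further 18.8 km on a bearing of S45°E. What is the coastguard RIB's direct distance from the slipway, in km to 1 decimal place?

18.7 km

Leg 1 (040°, 2.2 km): east 2.2 sin 40° = 1.41, north 2.2 cos 40° = 1.69
Leg 2 (S45°E, 18.8 km): east 18.8 sin 135° = 13.29, north 18.8 cos 135° = -13.29
Net: 14.71 east, -11.61 north. Distance = √((14.71)² + (-11.61)²) = 18.737 km.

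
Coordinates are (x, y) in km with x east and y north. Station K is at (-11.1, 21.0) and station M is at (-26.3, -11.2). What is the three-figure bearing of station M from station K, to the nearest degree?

205°

Δeast = -26.3 − -11.1 = -15.20; Δnorth = -11.2 − 21.0 = -32.20.
Bearing = atan2(Δeast, Δnorth) mod 360° = 205.27° ≈ 205°.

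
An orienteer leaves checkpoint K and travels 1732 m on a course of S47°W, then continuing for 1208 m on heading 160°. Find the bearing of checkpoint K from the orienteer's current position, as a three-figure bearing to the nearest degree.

020°

Leg 1 (S47°W, 1732 m): east 1732 sin 227° = -1266.70, north 1732 cos 227° = -1181.22
Leg 2 (160°, 1208 m): east 1208 sin 160° = 413.16, north 1208 cos 160° = -1135.15
Net displacement: -853.54 east, -2316.37 north. Direction back to start is (853.54, 2316.37): bearing = atan2(853.54, 2316.37) mod 360° = 20.23° ≈ 020°.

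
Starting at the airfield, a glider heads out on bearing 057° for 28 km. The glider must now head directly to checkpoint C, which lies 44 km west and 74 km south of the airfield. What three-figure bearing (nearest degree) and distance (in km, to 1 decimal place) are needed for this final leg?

Leg 1 (057°, 28 km): east 28 sin 57° = 23.48, north 28 cos 57° = 15.25
Current position: (23.48, 15.25). Target: (-44, -74). Remaining: Δeast = -67.48, Δnorth = -89.25.
Bearing = atan2(-67.48, -89.25) mod 360° = 217.09°; distance = √((-67.48)² + (-89.25)²) = 111.890 km.

217°, 111.9 km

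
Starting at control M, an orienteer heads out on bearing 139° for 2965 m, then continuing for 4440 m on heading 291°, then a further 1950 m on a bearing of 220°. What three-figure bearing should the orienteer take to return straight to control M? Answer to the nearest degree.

058°

Leg 1 (139°, 2965 m): east 2965 sin 139° = 1945.22, north 2965 cos 139° = -2237.71
Leg 2 (291°, 4440 m): east 4440 sin 291° = -4145.10, north 4440 cos 291° = 1591.15
Leg 3 (220°, 1950 m): east 1950 sin 220° = -1253.44, north 1950 cos 220° = -1493.79
Net displacement: -3453.32 east, -2140.35 north. Direction back to start is (3453.32, 2140.35): bearing = atan2(3453.32, 2140.35) mod 360° = 58.21° ≈ 058°.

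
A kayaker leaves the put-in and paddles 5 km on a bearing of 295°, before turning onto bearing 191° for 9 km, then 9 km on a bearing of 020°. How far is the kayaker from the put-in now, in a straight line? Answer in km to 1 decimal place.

Leg 1 (295°, 5 km): east 5 sin 295° = -4.53, north 5 cos 295° = 2.11
Leg 2 (191°, 9 km): east 9 sin 191° = -1.72, north 9 cos 191° = -8.83
Leg 3 (020°, 9 km): east 9 sin 20° = 3.08, north 9 cos 20° = 8.46
Net: -3.17 east, 1.74 north. Distance = √((-3.17)² + (1.74)²) = 3.615 km.

3.6 km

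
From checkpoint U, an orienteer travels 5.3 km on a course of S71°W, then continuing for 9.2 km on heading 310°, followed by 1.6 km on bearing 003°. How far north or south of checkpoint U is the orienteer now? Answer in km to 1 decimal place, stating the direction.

Leg 1 (S71°W, 5.3 km): east 5.3 sin 251° = -5.01, north 5.3 cos 251° = -1.73
Leg 2 (310°, 9.2 km): east 9.2 sin 310° = -7.05, north 9.2 cos 310° = 5.91
Leg 3 (003°, 1.6 km): east 1.6 sin 3° = 0.08, north 1.6 cos 3° = 1.60
Net north component: 5.79 km.

5.8 km north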